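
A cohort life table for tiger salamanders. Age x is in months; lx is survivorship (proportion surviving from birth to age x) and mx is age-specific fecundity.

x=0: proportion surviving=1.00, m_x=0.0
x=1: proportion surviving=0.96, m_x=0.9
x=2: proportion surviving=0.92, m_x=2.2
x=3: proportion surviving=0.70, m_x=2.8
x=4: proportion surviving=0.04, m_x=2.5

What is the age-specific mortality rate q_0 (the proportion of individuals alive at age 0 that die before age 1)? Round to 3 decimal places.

0.040

q_0 = (l_0 − l_1) / l_0 = (1 − 0.96) / 1
     = 0.04 / 1 = 0.04 → 0.040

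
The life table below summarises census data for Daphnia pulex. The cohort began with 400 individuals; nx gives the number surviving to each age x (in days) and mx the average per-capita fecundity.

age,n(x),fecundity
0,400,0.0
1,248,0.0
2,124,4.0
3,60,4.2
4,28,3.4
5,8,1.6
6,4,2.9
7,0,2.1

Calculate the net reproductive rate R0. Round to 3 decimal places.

lx = nx/n0 = nx/400: 1, 0.62, 0.31, 0.15, 0.07, 0.02, 0.01, 0
lx·mx by age: 0, 0, 1.24, 0.63, 0.238, 0.032, 0.029, 0
R0 = Σ lx·mx = 2.169 → 2.169

2.169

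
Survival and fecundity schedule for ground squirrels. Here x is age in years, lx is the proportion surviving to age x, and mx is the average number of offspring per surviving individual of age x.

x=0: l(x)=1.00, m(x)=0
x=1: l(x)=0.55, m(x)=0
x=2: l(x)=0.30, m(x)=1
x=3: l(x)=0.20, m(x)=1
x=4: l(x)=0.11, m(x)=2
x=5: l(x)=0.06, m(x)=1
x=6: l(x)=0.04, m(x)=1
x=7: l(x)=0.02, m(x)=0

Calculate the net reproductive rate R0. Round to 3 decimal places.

0.820

lx·mx by age: 0, 0, 0.3, 0.2, 0.22, 0.06, 0.04, 0
R0 = Σ lx·mx = 0.82 → 0.820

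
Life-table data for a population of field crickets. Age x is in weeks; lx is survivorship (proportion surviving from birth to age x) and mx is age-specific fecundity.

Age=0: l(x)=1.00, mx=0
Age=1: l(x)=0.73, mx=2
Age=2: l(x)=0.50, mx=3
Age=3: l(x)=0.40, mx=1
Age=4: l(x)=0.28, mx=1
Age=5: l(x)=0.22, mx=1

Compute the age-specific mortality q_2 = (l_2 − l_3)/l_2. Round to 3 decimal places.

q_2 = (l_2 − l_3) / l_2 = (0.5 − 0.4) / 0.5
     = 0.1 / 0.5 = 0.2 → 0.200

0.200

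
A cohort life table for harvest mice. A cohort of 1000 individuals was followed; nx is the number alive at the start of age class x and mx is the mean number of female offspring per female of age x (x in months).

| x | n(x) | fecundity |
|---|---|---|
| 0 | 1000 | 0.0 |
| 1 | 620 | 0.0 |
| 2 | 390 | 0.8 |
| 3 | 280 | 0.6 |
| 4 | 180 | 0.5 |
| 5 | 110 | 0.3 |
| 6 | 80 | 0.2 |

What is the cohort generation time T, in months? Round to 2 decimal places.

lx = nx/n0 = nx/1000: 1, 0.62, 0.39, 0.28, 0.18, 0.11, 0.08
lx·mx: 0, 0, 0.312, 0.168, 0.09, 0.033, 0.016 → R0 = 0.619
x·lx·mx: 0, 0, 0.624, 0.504, 0.36, 0.165, 0.096 → Σ = 1.749
T = 1.749 / 0.619 = 2.825525… → 2.83

2.83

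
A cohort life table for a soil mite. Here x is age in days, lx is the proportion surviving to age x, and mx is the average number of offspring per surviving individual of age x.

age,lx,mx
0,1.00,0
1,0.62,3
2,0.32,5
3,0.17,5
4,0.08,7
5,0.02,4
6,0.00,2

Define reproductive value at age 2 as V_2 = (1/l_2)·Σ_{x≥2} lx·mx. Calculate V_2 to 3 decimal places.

lx·mx for x ≥ 2: 1.6, 0.85, 0.56, 0.08, 0 → sum = 3.09
V_2 = 3.09 / l_2 = 3.09 / 0.32 = 9.65625 → 9.656

9.656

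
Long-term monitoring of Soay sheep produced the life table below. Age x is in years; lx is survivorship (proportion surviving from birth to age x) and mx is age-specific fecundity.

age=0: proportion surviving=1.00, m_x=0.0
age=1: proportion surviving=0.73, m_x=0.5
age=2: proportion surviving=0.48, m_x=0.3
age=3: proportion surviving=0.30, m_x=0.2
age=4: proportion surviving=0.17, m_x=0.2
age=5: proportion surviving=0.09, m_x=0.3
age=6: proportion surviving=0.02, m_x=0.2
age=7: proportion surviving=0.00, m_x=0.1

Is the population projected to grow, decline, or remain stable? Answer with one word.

R0 = Σ lx·mx = 0 + 0.365 + 0.144 + 0.06 + 0.034 + 0.027 + 0.004 + 0 = 0.634
R0 < 1, so the population is declining.

declining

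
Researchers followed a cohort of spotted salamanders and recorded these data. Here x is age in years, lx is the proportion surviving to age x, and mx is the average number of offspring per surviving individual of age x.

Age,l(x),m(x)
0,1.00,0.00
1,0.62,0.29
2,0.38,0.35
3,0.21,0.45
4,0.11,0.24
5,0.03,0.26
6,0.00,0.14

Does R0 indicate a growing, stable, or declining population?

R0 = Σ lx·mx = 0 + 0.1798 + 0.133 + 0.0945 + 0.0264 + 0.0078 + 0 = 0.4415
R0 < 1, so the population is declining.

declining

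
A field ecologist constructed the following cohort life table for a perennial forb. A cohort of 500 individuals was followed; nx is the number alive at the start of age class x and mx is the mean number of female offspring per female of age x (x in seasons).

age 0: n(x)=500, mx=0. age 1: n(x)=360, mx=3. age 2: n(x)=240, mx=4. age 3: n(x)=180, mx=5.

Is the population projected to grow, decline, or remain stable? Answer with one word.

lx = nx/n0 = nx/500: 1, 0.72, 0.48, 0.36
R0 = Σ lx·mx = 0 + 2.16 + 1.92 + 1.8 = 5.88
R0 > 1, so the population is growing.

growing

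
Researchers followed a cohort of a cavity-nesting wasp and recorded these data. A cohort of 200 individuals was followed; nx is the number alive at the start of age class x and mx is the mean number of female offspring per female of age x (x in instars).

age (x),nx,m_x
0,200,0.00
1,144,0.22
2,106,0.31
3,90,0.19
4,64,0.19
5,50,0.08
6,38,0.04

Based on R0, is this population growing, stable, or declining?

lx = nx/n0 = nx/200: 1, 0.72, 0.53, 0.45, 0.32, 0.25, 0.19
R0 = Σ lx·mx = 0 + 0.1584 + 0.1643 + 0.0855 + 0.0608 + 0.02 + 0.0076 = 0.4966
R0 < 1, so the population is declining.

declining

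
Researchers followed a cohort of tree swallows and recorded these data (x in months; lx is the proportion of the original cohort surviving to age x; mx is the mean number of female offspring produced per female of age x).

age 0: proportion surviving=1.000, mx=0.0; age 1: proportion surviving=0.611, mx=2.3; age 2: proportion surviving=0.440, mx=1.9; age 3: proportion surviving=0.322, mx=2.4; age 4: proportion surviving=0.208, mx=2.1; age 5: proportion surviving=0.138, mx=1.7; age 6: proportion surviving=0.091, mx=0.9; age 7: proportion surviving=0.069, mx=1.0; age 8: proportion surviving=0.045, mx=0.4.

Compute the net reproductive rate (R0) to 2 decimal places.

3.85

lx·mx by age: 0, 1.4053, 0.836, 0.7728, 0.4368, 0.2346, 0.0819, 0.069, 0.018
R0 = Σ lx·mx = 3.8544 → 3.85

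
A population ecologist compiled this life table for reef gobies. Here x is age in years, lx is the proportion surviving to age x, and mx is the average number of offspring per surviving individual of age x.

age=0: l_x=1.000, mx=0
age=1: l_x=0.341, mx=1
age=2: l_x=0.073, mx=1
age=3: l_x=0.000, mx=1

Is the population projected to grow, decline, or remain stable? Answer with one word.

R0 = Σ lx·mx = 0 + 0.341 + 0.073 + 0 = 0.414
R0 < 1, so the population is declining.

declining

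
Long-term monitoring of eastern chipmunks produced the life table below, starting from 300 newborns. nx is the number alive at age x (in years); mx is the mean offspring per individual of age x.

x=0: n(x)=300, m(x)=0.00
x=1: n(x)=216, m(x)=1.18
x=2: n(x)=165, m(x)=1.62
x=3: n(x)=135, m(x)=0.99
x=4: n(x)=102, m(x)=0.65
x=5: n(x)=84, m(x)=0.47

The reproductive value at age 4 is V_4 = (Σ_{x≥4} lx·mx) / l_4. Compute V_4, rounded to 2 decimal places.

1.04

lx = nx/n0 = nx/300: 1, 0.72, 0.55, 0.45, 0.34, 0.28
lx·mx for x ≥ 4: 0.221, 0.1316 → sum = 0.3526
V_4 = 0.3526 / l_4 = 0.3526 / 0.34 = 1.037059… → 1.04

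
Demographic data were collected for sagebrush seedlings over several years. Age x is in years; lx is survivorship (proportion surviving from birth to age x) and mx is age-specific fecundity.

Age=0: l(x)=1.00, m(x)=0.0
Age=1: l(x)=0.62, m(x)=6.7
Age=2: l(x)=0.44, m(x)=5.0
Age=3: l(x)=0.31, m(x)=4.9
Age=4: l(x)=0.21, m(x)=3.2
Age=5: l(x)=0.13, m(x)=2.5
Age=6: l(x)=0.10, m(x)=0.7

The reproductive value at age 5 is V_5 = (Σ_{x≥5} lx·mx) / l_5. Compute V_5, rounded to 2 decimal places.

lx·mx for x ≥ 5: 0.325, 0.07 → sum = 0.395
V_5 = 0.395 / l_5 = 0.395 / 0.13 = 3.038462… → 3.04

3.04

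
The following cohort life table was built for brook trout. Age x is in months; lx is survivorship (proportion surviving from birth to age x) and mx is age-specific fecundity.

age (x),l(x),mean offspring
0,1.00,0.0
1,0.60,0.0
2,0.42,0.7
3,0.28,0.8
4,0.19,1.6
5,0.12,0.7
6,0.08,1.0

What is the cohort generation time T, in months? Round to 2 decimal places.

3.42

lx·mx: 0, 0, 0.294, 0.224, 0.304, 0.084, 0.08 → R0 = 0.986
x·lx·mx: 0, 0, 0.588, 0.672, 1.216, 0.42, 0.48 → Σ = 3.376
T = 3.376 / 0.986 = 3.423935… → 3.42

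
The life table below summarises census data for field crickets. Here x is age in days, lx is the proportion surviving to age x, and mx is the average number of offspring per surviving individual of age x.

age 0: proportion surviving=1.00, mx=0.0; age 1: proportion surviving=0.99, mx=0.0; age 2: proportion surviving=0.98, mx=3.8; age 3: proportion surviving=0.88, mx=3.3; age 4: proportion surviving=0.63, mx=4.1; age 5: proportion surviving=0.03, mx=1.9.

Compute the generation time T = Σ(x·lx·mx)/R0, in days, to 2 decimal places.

2.89

lx·mx: 0, 0, 3.724, 2.904, 2.583, 0.057 → R0 = 9.268
x·lx·mx: 0, 0, 7.448, 8.712, 10.332, 0.285 → Σ = 26.777
T = 26.777 / 9.268 = 2.889189… → 2.89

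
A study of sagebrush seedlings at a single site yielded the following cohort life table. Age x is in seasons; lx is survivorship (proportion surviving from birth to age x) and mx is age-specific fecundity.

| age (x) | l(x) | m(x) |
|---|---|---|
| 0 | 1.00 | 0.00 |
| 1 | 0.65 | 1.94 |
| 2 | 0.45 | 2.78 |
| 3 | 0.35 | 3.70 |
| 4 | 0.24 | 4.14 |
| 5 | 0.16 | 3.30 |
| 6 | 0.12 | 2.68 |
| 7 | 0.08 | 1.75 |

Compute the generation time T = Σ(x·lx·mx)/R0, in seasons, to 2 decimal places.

2.97

lx·mx: 0, 1.261, 1.251, 1.295, 0.9936, 0.528, 0.3216, 0.14 → R0 = 5.7902
x·lx·mx: 0, 1.261, 2.502, 3.885, 3.9744, 2.64, 1.9296, 0.98 → Σ = 17.172
T = 17.172 / 5.7902 = 2.965701… → 2.97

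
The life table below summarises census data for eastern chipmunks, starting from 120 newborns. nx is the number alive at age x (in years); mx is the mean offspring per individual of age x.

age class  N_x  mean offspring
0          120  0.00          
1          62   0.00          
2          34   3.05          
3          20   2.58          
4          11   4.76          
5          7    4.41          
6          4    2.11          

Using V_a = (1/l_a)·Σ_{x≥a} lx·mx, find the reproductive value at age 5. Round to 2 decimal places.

5.62

lx = nx/n0 = nx/120: 1, 0.51667…, 0.28333…, 0.16667…, 0.09167…, 0.05833…, 0.03333…
lx·mx for x ≥ 5: 0.25725…, 0.070333… → sum = 0.327583…
V_5 = 0.327583… / l_5 = 0.327583… / 0.058333… = 5.615714… → 5.62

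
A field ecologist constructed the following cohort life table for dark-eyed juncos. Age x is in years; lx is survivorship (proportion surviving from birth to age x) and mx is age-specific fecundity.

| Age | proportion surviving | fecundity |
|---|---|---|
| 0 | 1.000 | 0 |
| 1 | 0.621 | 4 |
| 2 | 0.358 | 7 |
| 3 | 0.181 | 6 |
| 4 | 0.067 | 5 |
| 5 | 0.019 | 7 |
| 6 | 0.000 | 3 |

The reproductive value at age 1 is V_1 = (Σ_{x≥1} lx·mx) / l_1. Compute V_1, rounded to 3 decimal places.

lx·mx for x ≥ 1: 2.484, 2.506, 1.086, 0.335, 0.133, 0 → sum = 6.544
V_1 = 6.544 / l_1 = 6.544 / 0.621 = 10.537842… → 10.538

10.538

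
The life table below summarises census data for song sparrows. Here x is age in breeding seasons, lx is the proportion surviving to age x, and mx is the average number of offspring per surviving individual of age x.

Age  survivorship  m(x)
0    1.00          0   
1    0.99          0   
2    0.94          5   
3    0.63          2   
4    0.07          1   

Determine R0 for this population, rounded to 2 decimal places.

6.03

lx·mx by age: 0, 0, 4.7, 1.26, 0.07
R0 = Σ lx·mx = 6.03 → 6.03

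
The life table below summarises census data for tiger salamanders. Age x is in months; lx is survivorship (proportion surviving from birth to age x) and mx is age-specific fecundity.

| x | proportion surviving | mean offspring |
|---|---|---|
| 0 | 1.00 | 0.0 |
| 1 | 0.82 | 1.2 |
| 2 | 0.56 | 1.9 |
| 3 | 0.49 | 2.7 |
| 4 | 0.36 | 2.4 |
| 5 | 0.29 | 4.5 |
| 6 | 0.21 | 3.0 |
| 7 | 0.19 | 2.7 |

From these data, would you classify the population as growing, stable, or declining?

R0 = Σ lx·mx = 0 + 0.984 + 1.064 + 1.323 + 0.864 + 1.305 + 0.63 + 0.513 = 6.683
R0 > 1, so the population is growing.

growing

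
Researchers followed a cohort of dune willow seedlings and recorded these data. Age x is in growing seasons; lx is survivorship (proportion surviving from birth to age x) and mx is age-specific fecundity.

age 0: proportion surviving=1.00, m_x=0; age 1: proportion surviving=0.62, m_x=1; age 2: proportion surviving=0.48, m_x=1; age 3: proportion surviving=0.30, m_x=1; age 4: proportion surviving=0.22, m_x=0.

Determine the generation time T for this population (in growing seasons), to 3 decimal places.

lx·mx: 0, 0.62, 0.48, 0.3, 0 → R0 = 1.4
x·lx·mx: 0, 0.62, 0.96, 0.9, 0 → Σ = 2.48
T = 2.48 / 1.4 = 1.771429… → 1.771

1.771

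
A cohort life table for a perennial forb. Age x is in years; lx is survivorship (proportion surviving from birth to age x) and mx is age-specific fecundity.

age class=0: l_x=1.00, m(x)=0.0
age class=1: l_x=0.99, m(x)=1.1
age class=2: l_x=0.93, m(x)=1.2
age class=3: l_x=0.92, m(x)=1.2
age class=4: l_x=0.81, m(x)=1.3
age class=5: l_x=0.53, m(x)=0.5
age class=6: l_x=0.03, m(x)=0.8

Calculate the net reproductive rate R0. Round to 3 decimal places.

lx·mx by age: 0, 1.089, 1.116, 1.104, 1.053, 0.265, 0.024
R0 = Σ lx·mx = 4.651 → 4.651

4.651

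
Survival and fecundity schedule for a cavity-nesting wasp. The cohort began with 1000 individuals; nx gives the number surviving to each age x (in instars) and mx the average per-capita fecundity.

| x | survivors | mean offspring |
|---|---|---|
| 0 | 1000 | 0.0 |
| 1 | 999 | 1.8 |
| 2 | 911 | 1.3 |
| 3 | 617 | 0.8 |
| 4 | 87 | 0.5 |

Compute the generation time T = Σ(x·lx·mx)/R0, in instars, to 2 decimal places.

1.65

lx = nx/n0 = nx/1000: 1, 0.999, 0.911, 0.617, 0.087
lx·mx: 0, 1.7982, 1.1843, 0.4936, 0.0435 → R0 = 3.5196
x·lx·mx: 0, 1.7982, 2.3686, 1.4808, 0.174 → Σ = 5.8216
T = 5.8216 / 3.5196 = 1.654052… → 1.65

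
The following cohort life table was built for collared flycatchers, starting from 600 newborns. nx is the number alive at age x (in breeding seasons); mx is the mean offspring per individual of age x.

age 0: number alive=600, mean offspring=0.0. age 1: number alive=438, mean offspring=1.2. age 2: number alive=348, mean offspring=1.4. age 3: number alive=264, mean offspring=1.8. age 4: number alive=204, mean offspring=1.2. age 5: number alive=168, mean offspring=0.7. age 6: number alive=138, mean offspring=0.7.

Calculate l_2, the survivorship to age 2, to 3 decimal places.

l_2 = n_2/n_0 = 348/600 = 0.58 → 0.580

0.580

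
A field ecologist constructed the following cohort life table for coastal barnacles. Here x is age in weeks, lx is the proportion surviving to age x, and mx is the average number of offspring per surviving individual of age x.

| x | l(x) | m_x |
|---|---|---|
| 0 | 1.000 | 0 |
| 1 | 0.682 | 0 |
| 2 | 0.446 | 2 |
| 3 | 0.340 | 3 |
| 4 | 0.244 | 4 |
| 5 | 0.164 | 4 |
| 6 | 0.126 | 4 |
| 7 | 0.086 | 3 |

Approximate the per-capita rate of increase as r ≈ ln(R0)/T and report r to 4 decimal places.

R0 = Σ lx·mx = 0 + 0 + 0.892 + 1.02 + 0.976 + 0.656 + 0.504 + 0.258 = 4.306
Σ x·lx·mx = 16.858; T = 16.858/4.306 = 3.915…
r ≈ ln(R0)/T = ln(4.306)/3.915… = 0.372927… → 0.3729

0.3729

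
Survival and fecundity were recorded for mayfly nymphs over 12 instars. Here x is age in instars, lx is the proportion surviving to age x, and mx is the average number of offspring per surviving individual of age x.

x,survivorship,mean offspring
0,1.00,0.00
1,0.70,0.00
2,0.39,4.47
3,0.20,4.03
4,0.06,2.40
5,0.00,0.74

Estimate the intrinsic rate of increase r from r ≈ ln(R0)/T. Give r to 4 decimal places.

R0 = Σ lx·mx = 0 + 0 + 1.7433 + 0.806 + 0.144 + 0 = 2.6933
Σ x·lx·mx = 6.4806; T = 6.4806/2.6933 = 2.40619…
r ≈ ln(R0)/T = ln(2.6933)/2.40619… = 0.411757… → 0.4118

0.4118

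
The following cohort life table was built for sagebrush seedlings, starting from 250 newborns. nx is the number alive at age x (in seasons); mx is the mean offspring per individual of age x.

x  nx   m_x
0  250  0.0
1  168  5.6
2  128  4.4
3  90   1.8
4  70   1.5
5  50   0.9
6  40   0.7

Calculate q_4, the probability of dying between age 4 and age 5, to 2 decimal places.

lx = nx/n0 = nx/250: 1, 0.672, 0.512, 0.36, 0.28, 0.2, 0.16
q_4 = (l_4 − l_5) / l_4 = (0.28 − 0.2) / 0.28
     = 0.08 / 0.28 = 0.285714… → 0.29

0.29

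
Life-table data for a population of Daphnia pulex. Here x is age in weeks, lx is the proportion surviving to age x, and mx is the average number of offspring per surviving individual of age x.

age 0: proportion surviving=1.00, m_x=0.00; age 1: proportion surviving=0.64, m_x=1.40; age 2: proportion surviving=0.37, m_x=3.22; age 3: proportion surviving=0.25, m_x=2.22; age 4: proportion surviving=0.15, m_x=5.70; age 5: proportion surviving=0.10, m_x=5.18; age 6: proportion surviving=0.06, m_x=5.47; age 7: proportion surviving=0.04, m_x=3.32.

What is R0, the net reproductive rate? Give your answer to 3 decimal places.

lx·mx by age: 0, 0.896, 1.1914, 0.555, 0.855, 0.518, 0.3282, 0.1328
R0 = Σ lx·mx = 4.4764 → 4.476

4.476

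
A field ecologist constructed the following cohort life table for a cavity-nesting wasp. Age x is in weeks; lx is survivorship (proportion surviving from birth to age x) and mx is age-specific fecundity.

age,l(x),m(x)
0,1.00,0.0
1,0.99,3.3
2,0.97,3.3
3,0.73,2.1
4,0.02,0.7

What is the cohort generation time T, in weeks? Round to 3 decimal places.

lx·mx: 0, 3.267, 3.201, 1.533, 0.014 → R0 = 8.015
x·lx·mx: 0, 3.267, 6.402, 4.599, 0.056 → Σ = 14.324
T = 14.324 / 8.015 = 1.787149… → 1.787

1.787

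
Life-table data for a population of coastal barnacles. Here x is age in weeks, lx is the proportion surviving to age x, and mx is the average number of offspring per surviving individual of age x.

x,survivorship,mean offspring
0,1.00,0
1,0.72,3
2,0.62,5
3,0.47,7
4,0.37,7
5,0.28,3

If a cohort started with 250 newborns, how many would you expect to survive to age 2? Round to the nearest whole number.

155

Expected survivors = N0 · l_2 = 250 × 0.62 = 155 → 155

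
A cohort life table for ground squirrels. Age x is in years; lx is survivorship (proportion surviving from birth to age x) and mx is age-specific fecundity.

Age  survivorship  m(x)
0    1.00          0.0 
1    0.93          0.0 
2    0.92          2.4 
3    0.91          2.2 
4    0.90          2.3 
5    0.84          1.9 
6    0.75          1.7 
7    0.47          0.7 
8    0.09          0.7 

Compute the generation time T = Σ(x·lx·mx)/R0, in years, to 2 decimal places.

3.89

lx·mx: 0, 0, 2.208, 2.002, 2.07, 1.596, 1.275, 0.329, 0.063 → R0 = 9.543
x·lx·mx: 0, 0, 4.416, 6.006, 8.28, 7.98, 7.65, 2.303, 0.504 → Σ = 37.139
T = 37.139 / 9.543 = 3.891753… → 3.89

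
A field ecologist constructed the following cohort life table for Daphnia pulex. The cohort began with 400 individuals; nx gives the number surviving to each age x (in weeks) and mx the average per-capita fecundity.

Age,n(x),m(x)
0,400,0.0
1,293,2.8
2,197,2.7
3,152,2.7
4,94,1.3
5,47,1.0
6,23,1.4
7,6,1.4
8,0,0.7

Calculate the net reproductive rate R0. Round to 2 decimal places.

lx = nx/n0 = nx/400: 1, 0.7325, 0.4925, 0.38, 0.235, 0.1175, 0.0575, 0.015, 0
lx·mx by age: 0, 2.051, 1.32975, 1.026, 0.3055, 0.1175, 0.0805, 0.021, 0
R0 = Σ lx·mx = 4.93125 → 4.93

4.93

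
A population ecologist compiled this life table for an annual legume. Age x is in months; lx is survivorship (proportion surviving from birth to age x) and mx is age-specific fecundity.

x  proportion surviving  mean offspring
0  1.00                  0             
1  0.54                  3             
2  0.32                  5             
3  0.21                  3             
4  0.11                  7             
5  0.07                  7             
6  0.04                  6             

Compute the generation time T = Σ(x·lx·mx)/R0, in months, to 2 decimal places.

lx·mx: 0, 1.62, 1.6, 0.63, 0.77, 0.49, 0.24 → R0 = 5.35
x·lx·mx: 0, 1.62, 3.2, 1.89, 3.08, 2.45, 1.44 → Σ = 13.68
T = 13.68 / 5.35 = 2.557009… → 2.56

2.56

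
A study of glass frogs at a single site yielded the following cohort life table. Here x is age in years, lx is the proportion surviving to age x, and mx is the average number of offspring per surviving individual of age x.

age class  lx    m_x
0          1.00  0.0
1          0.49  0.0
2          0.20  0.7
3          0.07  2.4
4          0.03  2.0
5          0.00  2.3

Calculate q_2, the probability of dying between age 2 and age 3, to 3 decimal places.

q_2 = (l_2 − l_3) / l_2 = (0.2 − 0.07) / 0.2
     = 0.13 / 0.2 = 0.65 → 0.650

0.650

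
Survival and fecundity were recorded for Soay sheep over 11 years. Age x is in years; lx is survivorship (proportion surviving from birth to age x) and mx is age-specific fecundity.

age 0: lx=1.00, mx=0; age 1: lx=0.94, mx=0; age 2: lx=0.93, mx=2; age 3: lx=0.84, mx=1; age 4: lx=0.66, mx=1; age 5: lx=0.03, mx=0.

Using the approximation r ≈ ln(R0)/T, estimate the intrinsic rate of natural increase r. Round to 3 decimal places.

R0 = Σ lx·mx = 0 + 0 + 1.86 + 0.84 + 0.66 + 0 = 3.36
Σ x·lx·mx = 8.88; T = 8.88/3.36 = 2.64286…
r ≈ ln(R0)/T = ln(3.36)/2.64286… = 0.45857… → 0.459

0.459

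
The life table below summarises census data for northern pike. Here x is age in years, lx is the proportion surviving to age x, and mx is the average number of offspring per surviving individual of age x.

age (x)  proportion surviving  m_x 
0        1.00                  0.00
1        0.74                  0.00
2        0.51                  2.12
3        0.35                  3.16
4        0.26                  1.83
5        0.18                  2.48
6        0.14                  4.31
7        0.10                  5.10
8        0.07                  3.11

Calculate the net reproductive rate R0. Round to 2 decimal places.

lx·mx by age: 0, 0, 1.0812, 1.106, 0.4758, 0.4464, 0.6034, 0.51, 0.2177
R0 = Σ lx·mx = 4.4405 → 4.44

4.44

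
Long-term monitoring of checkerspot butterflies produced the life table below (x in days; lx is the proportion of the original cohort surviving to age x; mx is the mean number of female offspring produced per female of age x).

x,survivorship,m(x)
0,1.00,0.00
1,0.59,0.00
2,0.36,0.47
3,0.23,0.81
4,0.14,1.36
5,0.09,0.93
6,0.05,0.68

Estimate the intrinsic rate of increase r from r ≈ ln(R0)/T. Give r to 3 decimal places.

-0.119

R0 = Σ lx·mx = 0 + 0 + 0.1692 + 0.1863 + 0.1904 + 0.0837 + 0.034 = 0.6636
Σ x·lx·mx = 2.2814; T = 2.2814/0.6636 = 3.43791…
r ≈ ln(R0)/T = ln(0.6636)/3.43791… = -0.11928… → -0.119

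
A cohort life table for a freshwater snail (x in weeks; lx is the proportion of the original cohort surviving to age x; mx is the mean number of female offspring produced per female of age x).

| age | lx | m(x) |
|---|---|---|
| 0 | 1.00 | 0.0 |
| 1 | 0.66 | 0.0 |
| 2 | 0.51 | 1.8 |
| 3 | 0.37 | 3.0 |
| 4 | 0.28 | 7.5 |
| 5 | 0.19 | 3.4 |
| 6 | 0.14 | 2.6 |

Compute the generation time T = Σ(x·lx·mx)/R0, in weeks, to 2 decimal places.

3.69

lx·mx: 0, 0, 0.918, 1.11, 2.1, 0.646, 0.364 → R0 = 5.138
x·lx·mx: 0, 0, 1.836, 3.33, 8.4, 3.23, 2.184 → Σ = 18.98
T = 18.98 / 5.138 = 3.694044… → 3.69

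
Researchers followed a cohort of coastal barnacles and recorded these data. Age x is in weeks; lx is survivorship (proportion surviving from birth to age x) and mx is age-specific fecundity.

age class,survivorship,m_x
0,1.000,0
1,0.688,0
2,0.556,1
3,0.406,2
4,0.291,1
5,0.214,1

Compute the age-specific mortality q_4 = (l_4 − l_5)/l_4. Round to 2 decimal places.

q_4 = (l_4 − l_5) / l_4 = (0.291 − 0.214) / 0.291
     = 0.077 / 0.291 = 0.264605… → 0.26

0.26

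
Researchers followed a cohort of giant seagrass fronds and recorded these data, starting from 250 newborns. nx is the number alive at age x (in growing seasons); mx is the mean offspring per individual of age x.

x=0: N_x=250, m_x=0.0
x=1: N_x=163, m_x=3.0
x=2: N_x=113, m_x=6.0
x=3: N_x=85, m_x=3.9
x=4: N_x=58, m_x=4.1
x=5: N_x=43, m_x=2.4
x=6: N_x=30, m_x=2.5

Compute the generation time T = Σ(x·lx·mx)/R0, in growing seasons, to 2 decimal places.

2.48

lx = nx/n0 = nx/250: 1, 0.652, 0.452, 0.34, 0.232, 0.172, 0.12
lx·mx: 0, 1.956, 2.712, 1.326, 0.9512, 0.4128, 0.3 → R0 = 7.658
x·lx·mx: 0, 1.956, 5.424, 3.978, 3.8048, 2.064, 1.8 → Σ = 19.0268
T = 19.0268 / 7.658 = 2.484565… → 2.48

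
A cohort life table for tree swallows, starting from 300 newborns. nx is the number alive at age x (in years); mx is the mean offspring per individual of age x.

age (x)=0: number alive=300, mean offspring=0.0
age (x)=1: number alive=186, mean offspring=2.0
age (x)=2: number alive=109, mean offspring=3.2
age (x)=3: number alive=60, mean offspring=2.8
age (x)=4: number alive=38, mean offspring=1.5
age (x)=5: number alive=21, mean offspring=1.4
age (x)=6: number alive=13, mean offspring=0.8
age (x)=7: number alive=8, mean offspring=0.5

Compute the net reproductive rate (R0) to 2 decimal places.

3.30

lx = nx/n0 = nx/300: 1, 0.62, 0.36333…, 0.2, 0.12667…, 0.07, 0.04333…, 0.02667…
lx·mx by age: 0, 1.24, 1.162667…, 0.56, 0.19…, 0.098, 0.034667…, 0.013333…
R0 = Σ lx·mx = 3.298667… → 3.30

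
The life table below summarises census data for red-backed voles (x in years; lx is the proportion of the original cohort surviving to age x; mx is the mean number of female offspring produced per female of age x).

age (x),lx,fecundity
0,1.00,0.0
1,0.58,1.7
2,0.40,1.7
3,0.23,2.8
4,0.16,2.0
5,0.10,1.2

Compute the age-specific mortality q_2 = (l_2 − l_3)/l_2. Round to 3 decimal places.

q_2 = (l_2 − l_3) / l_2 = (0.4 − 0.23) / 0.4
     = 0.17 / 0.4 = 0.425 → 0.425

0.425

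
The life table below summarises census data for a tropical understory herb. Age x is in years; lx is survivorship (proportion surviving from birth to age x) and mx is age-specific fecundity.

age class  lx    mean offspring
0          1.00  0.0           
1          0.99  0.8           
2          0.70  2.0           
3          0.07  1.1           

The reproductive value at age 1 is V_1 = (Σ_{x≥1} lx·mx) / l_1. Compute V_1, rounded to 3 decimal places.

lx·mx for x ≥ 1: 0.792, 1.4, 0.077 → sum = 2.269
V_1 = 2.269 / l_1 = 2.269 / 0.99 = 2.291919… → 2.292

2.292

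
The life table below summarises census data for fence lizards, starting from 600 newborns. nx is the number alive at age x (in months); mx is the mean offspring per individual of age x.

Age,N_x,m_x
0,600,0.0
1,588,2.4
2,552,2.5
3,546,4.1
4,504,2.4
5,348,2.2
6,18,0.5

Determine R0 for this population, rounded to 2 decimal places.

11.69

lx = nx/n0 = nx/600: 1, 0.98, 0.92, 0.91, 0.84, 0.58, 0.03
lx·mx by age: 0, 2.352, 2.3, 3.731, 2.016, 1.276, 0.015
R0 = Σ lx·mx = 11.69 → 11.69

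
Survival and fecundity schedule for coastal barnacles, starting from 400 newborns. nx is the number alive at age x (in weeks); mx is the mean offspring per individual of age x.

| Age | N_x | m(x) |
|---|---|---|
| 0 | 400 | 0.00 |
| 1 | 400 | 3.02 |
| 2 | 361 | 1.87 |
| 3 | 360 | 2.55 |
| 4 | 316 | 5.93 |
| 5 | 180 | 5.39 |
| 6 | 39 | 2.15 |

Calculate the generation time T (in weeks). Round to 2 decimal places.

lx = nx/n0 = nx/400: 1, 1, 0.9025, 0.9, 0.79, 0.45, 0.0975
lx·mx: 0, 3.02, 1.687675, 2.295, 4.6847, 2.4255, 0.209625 → R0 = 14.3225
x·lx·mx: 0, 3.02, 3.37535, 6.885, 18.7388, 12.1275, 1.25775 → Σ = 45.4044
T = 45.4044 / 14.3225 = 3.170145… → 3.17

3.17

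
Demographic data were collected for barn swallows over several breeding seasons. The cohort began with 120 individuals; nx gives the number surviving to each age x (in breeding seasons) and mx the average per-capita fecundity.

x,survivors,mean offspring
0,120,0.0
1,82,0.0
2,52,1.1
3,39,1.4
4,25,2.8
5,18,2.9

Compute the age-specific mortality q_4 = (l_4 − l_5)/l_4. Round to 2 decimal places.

lx = nx/n0 = nx/120: 1, 0.68333…, 0.43333…, 0.325, 0.20833…, 0.15
q_4 = (l_4 − l_5) / l_4 = (0.208333… − 0.15) / 0.208333…
     = 0.058333… / 0.208333… = 0.28… → 0.28

0.28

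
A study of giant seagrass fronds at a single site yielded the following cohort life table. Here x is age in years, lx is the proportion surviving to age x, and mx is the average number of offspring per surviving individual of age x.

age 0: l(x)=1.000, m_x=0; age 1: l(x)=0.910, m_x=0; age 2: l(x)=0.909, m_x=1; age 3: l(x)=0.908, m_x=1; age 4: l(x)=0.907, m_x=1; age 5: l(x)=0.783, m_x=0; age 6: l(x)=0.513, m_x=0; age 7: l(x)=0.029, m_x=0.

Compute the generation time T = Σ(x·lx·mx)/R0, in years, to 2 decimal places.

lx·mx: 0, 0, 0.909, 0.908, 0.907, 0, 0, 0 → R0 = 2.724
x·lx·mx: 0, 0, 1.818, 2.724, 3.628, 0, 0, 0 → Σ = 8.17
T = 8.17 / 2.724 = 2.999266… → 3.00

3.00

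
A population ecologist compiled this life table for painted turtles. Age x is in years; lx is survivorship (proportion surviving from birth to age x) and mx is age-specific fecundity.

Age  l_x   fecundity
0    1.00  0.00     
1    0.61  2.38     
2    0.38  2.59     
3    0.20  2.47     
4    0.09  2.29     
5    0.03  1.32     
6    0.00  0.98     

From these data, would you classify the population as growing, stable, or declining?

growing

R0 = Σ lx·mx = 0 + 1.4518 + 0.9842 + 0.494 + 0.2061 + 0.0396 + 0 = 3.1757
R0 > 1, so the population is growing.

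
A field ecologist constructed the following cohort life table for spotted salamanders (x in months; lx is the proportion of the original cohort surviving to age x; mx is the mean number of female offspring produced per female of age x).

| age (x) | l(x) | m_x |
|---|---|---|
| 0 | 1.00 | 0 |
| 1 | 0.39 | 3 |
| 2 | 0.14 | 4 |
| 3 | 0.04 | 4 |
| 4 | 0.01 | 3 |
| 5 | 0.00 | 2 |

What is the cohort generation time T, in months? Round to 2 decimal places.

1.51

lx·mx: 0, 1.17, 0.56, 0.16, 0.03, 0 → R0 = 1.92
x·lx·mx: 0, 1.17, 1.12, 0.48, 0.12, 0 → Σ = 2.89
T = 2.89 / 1.92 = 1.505208… → 1.51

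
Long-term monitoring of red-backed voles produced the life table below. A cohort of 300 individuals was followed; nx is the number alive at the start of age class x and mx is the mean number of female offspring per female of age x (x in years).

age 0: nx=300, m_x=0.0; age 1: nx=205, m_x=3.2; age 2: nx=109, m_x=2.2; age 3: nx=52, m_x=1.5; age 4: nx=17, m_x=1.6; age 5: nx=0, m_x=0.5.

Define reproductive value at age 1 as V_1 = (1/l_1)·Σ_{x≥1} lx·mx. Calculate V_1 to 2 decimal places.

4.88

lx = nx/n0 = nx/300: 1, 0.68333…, 0.36333…, 0.17333…, 0.05667…, 0
lx·mx for x ≥ 1: 2.186667…, 0.799333…, 0.26…, 0.090667…, 0 → sum = 3.336667…
V_1 = 3.336667… / l_1 = 3.336667… / 0.683333… = 4.882927… → 4.88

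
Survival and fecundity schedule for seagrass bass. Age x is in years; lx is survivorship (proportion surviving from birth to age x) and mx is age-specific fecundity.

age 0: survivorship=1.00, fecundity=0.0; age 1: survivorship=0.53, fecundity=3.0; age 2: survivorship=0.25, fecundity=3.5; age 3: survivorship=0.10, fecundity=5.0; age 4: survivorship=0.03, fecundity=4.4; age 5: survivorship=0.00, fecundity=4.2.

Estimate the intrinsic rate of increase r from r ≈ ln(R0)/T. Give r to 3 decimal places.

R0 = Σ lx·mx = 0 + 1.59 + 0.875 + 0.5 + 0.132 + 0 = 3.097
Σ x·lx·mx = 5.368; T = 5.368/3.097 = 1.73329…
r ≈ ln(R0)/T = ln(3.097)/1.73329… = 0.65219… → 0.652

0.652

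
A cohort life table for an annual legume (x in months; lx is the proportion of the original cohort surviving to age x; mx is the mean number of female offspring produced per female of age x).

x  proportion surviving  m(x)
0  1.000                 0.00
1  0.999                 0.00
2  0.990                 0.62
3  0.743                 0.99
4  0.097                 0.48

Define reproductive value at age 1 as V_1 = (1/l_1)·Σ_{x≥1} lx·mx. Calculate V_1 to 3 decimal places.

lx·mx for x ≥ 1: 0, 0.6138, 0.73557, 0.04656 → sum = 1.39593
V_1 = 1.39593 / l_1 = 1.39593 / 0.999 = 1.397327… → 1.397

1.397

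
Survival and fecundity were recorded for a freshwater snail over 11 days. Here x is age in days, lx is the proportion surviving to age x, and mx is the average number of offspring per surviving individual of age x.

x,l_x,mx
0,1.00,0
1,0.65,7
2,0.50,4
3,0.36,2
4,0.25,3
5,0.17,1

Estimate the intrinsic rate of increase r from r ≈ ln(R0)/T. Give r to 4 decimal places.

R0 = Σ lx·mx = 0 + 4.55 + 2 + 0.72 + 0.75 + 0.17 = 8.19
Σ x·lx·mx = 14.56; T = 14.56/8.19 = 1.77778…
r ≈ ln(R0)/T = ln(8.19)/1.77778… = 1.182889… → 1.1829

1.1829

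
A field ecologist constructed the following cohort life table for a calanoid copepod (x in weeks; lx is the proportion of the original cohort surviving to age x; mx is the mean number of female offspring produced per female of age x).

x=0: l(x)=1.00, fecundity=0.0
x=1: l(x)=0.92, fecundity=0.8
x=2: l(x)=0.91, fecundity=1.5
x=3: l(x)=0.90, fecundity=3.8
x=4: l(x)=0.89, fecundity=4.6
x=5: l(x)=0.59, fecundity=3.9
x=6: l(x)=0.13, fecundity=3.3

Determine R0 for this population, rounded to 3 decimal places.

lx·mx by age: 0, 0.736, 1.365, 3.42, 4.094, 2.301, 0.429
R0 = Σ lx·mx = 12.345 → 12.345

12.345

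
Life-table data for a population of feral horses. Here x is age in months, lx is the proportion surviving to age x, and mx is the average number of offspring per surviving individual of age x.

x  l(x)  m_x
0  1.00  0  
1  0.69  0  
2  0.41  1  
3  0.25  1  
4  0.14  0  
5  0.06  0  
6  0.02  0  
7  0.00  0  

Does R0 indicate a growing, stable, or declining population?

R0 = Σ lx·mx = 0 + 0 + 0.41 + 0.25 + 0 + 0 + 0 + 0 = 0.66
R0 < 1, so the population is declining.

declining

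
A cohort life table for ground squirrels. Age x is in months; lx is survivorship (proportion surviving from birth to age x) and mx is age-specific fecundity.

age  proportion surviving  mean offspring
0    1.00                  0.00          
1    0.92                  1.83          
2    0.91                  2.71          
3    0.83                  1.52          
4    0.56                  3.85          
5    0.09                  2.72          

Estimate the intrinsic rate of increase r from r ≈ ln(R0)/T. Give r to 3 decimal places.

R0 = Σ lx·mx = 0 + 1.6836 + 2.4661 + 1.2616 + 2.156 + 0.2448 = 7.8121
Σ x·lx·mx = 20.2486; T = 20.2486/7.8121 = 2.59195…
r ≈ ln(R0)/T = ln(7.8121)/2.59195… = 0.7931… → 0.793

0.793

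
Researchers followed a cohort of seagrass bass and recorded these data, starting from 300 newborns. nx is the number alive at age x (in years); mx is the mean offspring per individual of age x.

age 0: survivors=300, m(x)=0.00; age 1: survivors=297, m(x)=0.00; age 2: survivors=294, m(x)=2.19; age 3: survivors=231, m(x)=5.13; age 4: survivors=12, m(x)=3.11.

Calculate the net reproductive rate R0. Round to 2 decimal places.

lx = nx/n0 = nx/300: 1, 0.99, 0.98, 0.77, 0.04
lx·mx by age: 0, 0, 2.1462, 3.9501, 0.1244
R0 = Σ lx·mx = 6.2207 → 6.22

6.22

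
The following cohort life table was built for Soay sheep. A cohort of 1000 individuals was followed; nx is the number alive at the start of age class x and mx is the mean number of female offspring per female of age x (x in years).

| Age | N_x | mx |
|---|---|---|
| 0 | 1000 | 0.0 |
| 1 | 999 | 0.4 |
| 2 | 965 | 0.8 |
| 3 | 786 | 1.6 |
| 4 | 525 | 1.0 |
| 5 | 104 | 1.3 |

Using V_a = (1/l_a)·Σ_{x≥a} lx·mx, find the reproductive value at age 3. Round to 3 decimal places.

lx = nx/n0 = nx/1000: 1, 0.999, 0.965, 0.786, 0.525, 0.104
lx·mx for x ≥ 3: 1.2576, 0.525, 0.1352 → sum = 1.9178
V_3 = 1.9178 / l_3 = 1.9178 / 0.786 = 2.439949… → 2.440

2.440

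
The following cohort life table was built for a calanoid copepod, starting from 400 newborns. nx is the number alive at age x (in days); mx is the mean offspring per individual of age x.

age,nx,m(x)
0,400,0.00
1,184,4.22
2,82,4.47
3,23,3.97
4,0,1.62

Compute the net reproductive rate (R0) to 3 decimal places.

lx = nx/n0 = nx/400: 1, 0.46, 0.205, 0.0575, 0
lx·mx by age: 0, 1.9412, 0.91635, 0.228275, 0
R0 = Σ lx·mx = 3.085825 → 3.086

3.086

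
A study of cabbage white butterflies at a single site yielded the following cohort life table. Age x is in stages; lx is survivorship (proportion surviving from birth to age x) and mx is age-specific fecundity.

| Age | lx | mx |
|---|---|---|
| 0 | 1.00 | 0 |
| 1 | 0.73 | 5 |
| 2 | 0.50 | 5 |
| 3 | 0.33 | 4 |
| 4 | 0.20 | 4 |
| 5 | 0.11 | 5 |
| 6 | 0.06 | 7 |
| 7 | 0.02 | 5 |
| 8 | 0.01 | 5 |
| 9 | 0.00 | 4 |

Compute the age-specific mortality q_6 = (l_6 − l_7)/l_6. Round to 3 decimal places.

0.667

q_6 = (l_6 − l_7) / l_6 = (0.06 − 0.02) / 0.06
     = 0.04 / 0.06 = 0.666667… → 0.667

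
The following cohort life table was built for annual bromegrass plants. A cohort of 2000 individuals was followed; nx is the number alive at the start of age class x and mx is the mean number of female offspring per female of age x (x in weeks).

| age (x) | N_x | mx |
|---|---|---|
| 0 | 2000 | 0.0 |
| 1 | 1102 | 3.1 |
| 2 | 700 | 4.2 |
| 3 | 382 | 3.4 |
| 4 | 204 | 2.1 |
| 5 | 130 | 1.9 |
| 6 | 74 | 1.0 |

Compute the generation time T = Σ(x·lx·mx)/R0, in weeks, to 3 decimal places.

1.973

lx = nx/n0 = nx/2000: 1, 0.551, 0.35, 0.191, 0.102, 0.065, 0.037
lx·mx: 0, 1.7081, 1.47, 0.6494, 0.2142, 0.1235, 0.037 → R0 = 4.2022
x·lx·mx: 0, 1.7081, 2.94, 1.9482, 0.8568, 0.6175, 0.222 → Σ = 8.2926
T = 8.2926 / 4.2022 = 1.973395… → 1.973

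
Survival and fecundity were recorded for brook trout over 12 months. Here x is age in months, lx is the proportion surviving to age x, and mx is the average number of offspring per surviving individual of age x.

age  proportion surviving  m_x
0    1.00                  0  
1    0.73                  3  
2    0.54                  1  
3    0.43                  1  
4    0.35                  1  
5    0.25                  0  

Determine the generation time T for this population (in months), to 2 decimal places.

1.70

lx·mx: 0, 2.19, 0.54, 0.43, 0.35, 0 → R0 = 3.51
x·lx·mx: 0, 2.19, 1.08, 1.29, 1.4, 0 → Σ = 5.96
T = 5.96 / 3.51 = 1.698006… → 1.70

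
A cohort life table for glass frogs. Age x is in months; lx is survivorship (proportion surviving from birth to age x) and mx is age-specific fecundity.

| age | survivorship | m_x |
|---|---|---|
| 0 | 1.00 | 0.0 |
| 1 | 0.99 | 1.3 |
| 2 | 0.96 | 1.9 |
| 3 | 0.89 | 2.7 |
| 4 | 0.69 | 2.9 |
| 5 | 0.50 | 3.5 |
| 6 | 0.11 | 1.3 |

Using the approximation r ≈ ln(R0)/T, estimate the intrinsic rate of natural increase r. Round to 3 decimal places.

0.709

R0 = Σ lx·mx = 0 + 1.287 + 1.824 + 2.403 + 2.001 + 1.75 + 0.143 = 9.408
Σ x·lx·mx = 29.756; T = 29.756/9.408 = 3.16284…
r ≈ ln(R0)/T = ln(9.408)/3.16284… = 0.70872… → 0.709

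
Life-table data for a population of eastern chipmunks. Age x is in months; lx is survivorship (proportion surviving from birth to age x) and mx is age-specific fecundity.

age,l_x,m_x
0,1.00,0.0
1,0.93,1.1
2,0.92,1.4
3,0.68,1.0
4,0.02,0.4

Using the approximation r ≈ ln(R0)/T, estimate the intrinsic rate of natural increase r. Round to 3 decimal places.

0.581

R0 = Σ lx·mx = 0 + 1.023 + 1.288 + 0.68 + 0.008 = 2.999
Σ x·lx·mx = 5.671; T = 5.671/2.999 = 1.89096…
r ≈ ln(R0)/T = ln(2.999)/1.89096… = 0.5808… → 0.581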